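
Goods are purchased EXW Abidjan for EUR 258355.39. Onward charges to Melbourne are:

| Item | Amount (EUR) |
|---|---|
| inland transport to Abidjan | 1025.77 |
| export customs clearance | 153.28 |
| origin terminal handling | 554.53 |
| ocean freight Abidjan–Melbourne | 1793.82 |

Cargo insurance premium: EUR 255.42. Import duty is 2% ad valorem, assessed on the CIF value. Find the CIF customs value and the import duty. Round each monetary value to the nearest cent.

CIF = EXW price + pre-shipment costs + freight + insurance
CIF = 258355.39 + 1025.77 + 153.28 + 554.53 + 1793.82 + 255.42 = 262138.21
Import duty = 262138.21 × 2% = 5242.76

CIF value: EUR 262138.21; import duty: EUR 5242.76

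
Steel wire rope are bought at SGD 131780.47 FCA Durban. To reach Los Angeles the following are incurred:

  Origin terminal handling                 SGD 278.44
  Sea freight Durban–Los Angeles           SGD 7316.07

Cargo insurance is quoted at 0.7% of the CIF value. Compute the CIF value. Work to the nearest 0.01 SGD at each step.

Let C be the CIF value. C = FCA price + pre-shipment costs + freight + 0.7% × C
C − 0.7% × C = 131780.47 + 278.44 + 7316.07
0.993 × C = 139374.98
C = 139374.98 / 0.993 = 140357.48
Insurance premium = 0.7% × 140357.48 = 982.50

CIF value: SGD 140357.48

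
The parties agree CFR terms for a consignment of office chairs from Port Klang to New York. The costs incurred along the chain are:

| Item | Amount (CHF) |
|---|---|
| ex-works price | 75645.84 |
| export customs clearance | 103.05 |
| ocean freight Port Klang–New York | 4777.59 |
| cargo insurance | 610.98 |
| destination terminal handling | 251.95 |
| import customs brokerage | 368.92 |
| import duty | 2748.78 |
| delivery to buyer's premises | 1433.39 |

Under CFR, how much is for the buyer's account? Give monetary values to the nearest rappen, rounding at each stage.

Buyer's account: CHF 5414.02

CFR: the seller pays costs through ocean freight to the destination port, but not insurance.
Seller's account: goods 75645.84 + export clearance 103.05 + freight 4777.59 = 80526.48
Buyer's account: insurance 610.98 + destination terminal 251.95 + brokerage 368.92 + duty 2748.78 + delivery 1433.39 = 5414.02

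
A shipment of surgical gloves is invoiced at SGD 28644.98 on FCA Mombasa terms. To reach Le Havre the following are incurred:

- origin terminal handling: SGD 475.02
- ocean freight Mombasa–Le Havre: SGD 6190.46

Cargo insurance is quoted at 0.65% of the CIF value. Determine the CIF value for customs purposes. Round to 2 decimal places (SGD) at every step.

Let C be the CIF value. C = FCA price + pre-shipment costs + freight + 0.65% × C
C − 0.65% × C = 28644.98 + 475.02 + 6190.46
0.9935 × C = 35310.46
C = 35310.46 / 0.9935 = 35541.48
Insurance premium = 0.65% × 35541.48 = 231.02

CIF value: SGD 35541.48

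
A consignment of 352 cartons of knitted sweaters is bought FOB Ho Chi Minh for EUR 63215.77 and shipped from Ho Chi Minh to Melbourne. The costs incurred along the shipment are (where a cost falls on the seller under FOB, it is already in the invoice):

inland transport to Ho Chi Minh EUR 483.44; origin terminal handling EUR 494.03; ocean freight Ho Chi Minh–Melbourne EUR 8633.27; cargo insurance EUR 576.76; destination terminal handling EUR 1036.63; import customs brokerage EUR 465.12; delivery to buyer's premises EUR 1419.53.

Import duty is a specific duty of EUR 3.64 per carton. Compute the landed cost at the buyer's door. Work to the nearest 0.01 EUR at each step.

Total landed cost: EUR 76628.36

FOB: the seller bears costs until goods are on board at the origin port; the buyer bears freight, insurance and all costs thereafter.
Already in the invoice (seller's account under FOB): inland to port, origin terminal — exclude.
CIF value = FOB price + freight + insurance = 63215.77 + 8633.27 + 576.76 = 72425.80
Import duty = 352 × 3.64 = 1281.28
Buyer bears: freight 8633.27 + insurance 576.76 + destination terminal 1036.63 + brokerage 465.12 + delivery 1419.53 + duty 1281.28 = 13412.59
Landed cost = invoice 63215.77 + 13412.59 = 76628.36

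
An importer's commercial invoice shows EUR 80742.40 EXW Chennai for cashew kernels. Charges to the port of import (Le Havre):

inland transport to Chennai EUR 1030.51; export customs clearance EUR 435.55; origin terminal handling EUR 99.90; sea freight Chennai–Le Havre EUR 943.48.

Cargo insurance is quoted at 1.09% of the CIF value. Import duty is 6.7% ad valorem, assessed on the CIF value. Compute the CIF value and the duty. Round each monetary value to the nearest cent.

CIF value: EUR 84169.29; import duty: EUR 5639.34

Let C be the CIF value. C = EXW price + pre-shipment costs + freight + 1.09% × C
C − 1.09% × C = 80742.40 + 1030.51 + 435.55 + 99.90 + 943.48
0.9891 × C = 83251.84
C = 83251.84 / 0.9891 = 84169.29
Insurance premium = 1.09% × 84169.29 = 917.45
Import duty = 84169.29 × 6.7% = 5639.34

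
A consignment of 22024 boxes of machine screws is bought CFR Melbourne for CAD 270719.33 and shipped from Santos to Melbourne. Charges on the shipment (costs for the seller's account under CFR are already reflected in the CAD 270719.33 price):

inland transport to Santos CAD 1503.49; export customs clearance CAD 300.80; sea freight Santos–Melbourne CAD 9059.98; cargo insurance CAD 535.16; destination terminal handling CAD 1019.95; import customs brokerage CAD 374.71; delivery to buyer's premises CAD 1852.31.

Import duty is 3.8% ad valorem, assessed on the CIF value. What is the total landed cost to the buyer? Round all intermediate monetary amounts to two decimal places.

CFR: the seller pays costs through ocean freight to the destination port, but not insurance.
Already in the invoice (seller's account under CFR): inland to port, export clearance, freight — exclude.
CIF value = CFR price + insurance = 270719.33 + 535.16 = 271254.49
Import duty = 271254.49 × 3.8% = 10307.67
Buyer bears: insurance 535.16 + destination terminal 1019.95 + brokerage 374.71 + delivery 1852.31 + duty 10307.67 = 14089.80
Landed cost = invoice 270719.33 + 14089.80 = 284809.13

Total landed cost: CAD 284809.13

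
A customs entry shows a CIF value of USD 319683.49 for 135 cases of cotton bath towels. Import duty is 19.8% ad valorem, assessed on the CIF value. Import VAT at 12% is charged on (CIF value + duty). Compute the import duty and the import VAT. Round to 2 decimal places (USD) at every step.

Import duty: USD 63297.33; import VAT: USD 45957.70

Import duty = 319683.49 × 19.8% = 63297.33
VAT base = CIF + duty = 319683.49 + 63297.33 = 382980.82
Import VAT = 382980.82 × 12% = 45957.70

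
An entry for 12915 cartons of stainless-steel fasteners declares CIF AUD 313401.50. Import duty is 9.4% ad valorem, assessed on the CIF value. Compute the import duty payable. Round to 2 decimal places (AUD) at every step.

Import duty: AUD 29459.74

Import duty = 313401.50 × 9.4% = 29459.74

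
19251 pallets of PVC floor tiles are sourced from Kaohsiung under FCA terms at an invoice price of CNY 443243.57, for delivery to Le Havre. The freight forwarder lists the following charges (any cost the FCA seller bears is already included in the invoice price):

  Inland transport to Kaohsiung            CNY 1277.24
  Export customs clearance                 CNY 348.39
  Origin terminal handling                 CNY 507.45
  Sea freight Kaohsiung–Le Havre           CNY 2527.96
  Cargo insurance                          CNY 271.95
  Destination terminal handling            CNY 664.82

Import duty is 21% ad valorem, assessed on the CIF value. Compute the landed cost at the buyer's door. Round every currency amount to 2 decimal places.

FCA: the seller delivers export-cleared goods to the carrier; the buyer bears costs from that point.
Already in the invoice (seller's account under FCA): inland to port, export clearance — exclude.
CIF value = FCA price + origin terminal + freight + insurance = 443243.57 + 507.45 + 2527.96 + 271.95 = 446550.93
Import duty = 446550.93 × 21% = 93775.70
Buyer bears: origin terminal 507.45 + freight 2527.96 + insurance 271.95 + destination terminal 664.82 + duty 93775.70 = 97747.88
Landed cost = invoice 443243.57 + 97747.88 = 540991.45

Total landed cost: CNY 540991.45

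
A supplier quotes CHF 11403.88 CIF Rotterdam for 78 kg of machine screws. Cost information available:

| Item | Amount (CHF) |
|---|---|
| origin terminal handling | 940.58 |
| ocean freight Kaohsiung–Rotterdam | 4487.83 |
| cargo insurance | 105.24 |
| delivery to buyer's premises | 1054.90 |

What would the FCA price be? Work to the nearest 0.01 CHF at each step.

Not relevant to the conversion: delivery — on the buyer under both terms; not part of either seller's price.
From CIF to FCA, the seller no longer bears: origin terminal, freight, insurance.
FCA price = 11403.88 − 940.58 − 4487.83 − 105.24 = 5870.23

FCA price: CHF 5870.23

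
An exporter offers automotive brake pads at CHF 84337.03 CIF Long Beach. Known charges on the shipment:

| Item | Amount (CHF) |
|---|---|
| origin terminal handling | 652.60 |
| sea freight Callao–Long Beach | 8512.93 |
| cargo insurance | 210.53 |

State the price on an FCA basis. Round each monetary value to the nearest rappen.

FCA price: CHF 74960.97

From CIF to FCA, the seller no longer bears: origin terminal, freight, insurance.
FCA price = 84337.03 − 652.60 − 8512.93 − 210.53 = 74960.97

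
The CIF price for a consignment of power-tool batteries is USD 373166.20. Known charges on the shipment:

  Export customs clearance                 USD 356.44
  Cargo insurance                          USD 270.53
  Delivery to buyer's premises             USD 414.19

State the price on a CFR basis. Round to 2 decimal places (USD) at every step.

CFR price: USD 372895.67

Not relevant to the conversion: export clearance — on the seller under both CIF and CFR; already in the CIF price and stays in the CFR price. delivery — on the buyer under both terms; not part of either seller's price.
From CIF to CFR, the seller no longer bears: insurance.
CFR price = 373166.20 − 270.53 = 372895.67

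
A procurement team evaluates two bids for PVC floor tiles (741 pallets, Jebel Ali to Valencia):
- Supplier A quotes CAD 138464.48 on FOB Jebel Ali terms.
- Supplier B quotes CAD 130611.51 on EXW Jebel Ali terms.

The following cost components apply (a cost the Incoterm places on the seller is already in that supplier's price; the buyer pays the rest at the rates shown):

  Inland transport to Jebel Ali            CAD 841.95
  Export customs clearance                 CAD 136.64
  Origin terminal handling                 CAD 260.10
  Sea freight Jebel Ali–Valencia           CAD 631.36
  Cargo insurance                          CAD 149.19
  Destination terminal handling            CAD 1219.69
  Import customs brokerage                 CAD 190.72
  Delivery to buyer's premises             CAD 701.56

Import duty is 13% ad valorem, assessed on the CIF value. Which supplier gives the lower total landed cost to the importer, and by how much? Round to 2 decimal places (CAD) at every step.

Supplier A (FOB):
CIF value = FOB price + freight + insurance = 138464.48 + 631.36 + 149.19 = 139245.03
Import duty = 139245.03 × 13% = 18101.85
Buyer bears (A): 631.36 + 149.19 + 1219.69 + 190.72 + 701.56 = 2892.52
Landed cost (A) = invoice 138464.48 + 2892.52 + duty 18101.85 = 159458.85
Supplier B (EXW):
CIF value = EXW price + inland to port + export clearance + origin terminal + freight + insurance = 130611.51 + 841.95 + 136.64 + 260.10 + 631.36 + 149.19 = 132630.75
Import duty = 132630.75 × 13% = 17242.00
Buyer bears (B): 841.95 + 136.64 + 260.10 + 631.36 + 149.19 + 1219.69 + 190.72 + 701.56 = 4131.21
Landed cost (B) = invoice 130611.51 + 4131.21 + duty 17242.00 = 151984.72
Difference = |159458.85 − 151984.72| = 7474.13

Supplier B is cheaper by CAD 7474.13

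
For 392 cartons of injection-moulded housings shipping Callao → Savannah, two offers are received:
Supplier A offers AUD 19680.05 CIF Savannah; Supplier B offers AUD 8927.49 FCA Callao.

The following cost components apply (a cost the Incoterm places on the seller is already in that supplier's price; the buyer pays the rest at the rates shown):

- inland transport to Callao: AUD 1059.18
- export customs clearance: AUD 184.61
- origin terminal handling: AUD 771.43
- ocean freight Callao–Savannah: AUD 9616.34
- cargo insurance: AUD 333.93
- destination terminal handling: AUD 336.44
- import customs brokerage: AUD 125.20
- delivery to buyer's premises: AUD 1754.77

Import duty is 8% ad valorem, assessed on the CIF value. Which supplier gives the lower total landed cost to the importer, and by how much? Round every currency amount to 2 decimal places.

Supplier B is cheaper by AUD 33.32

Supplier A (CIF):
The CIF price already equals the CIF value: 19680.05
Import duty = 19680.05 × 8% = 1574.40
Buyer bears (A): 336.44 + 125.20 + 1754.77 = 2216.41
Landed cost (A) = invoice 19680.05 + 2216.41 + duty 1574.40 = 23470.86
Supplier B (FCA):
CIF value = FCA price + origin terminal + freight + insurance = 8927.49 + 771.43 + 9616.34 + 333.93 = 19649.19
Import duty = 19649.19 × 8% = 1571.94
Buyer bears (B): 771.43 + 9616.34 + 333.93 + 336.44 + 125.20 + 1754.77 = 12938.11
Landed cost (B) = invoice 8927.49 + 12938.11 + duty 1571.94 = 23437.54
Difference = |23470.86 − 23437.54| = 33.32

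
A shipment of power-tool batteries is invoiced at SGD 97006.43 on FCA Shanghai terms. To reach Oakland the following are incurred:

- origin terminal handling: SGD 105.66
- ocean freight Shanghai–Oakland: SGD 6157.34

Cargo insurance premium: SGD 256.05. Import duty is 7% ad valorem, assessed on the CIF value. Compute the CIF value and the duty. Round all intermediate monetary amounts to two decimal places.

CIF value: SGD 103525.48; import duty: SGD 7246.78

CIF = FCA price + pre-shipment costs + freight + insurance
CIF = 97006.43 + 105.66 + 6157.34 + 256.05 = 103525.48
Import duty = 103525.48 × 7% = 7246.78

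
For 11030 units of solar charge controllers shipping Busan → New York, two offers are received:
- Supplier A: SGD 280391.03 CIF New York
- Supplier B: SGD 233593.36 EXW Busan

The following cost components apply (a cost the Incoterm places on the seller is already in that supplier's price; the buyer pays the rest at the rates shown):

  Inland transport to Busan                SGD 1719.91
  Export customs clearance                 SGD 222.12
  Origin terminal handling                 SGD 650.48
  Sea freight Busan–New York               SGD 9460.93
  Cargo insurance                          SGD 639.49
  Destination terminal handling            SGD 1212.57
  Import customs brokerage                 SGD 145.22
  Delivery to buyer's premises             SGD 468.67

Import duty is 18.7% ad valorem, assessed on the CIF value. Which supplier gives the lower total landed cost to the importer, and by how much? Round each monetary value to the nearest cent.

Supplier A (CIF):
The CIF price already equals the CIF value: 280391.03
Import duty = 280391.03 × 18.7% = 52433.12
Buyer bears (A): 1212.57 + 145.22 + 468.67 = 1826.46
Landed cost (A) = invoice 280391.03 + 1826.46 + duty 52433.12 = 334650.61
Supplier B (EXW):
CIF value = EXW price + inland to port + export clearance + origin terminal + freight + insurance = 233593.36 + 1719.91 + 222.12 + 650.48 + 9460.93 + 639.49 = 246286.29
Import duty = 246286.29 × 18.7% = 46055.54
Buyer bears (B): 1719.91 + 222.12 + 650.48 + 9460.93 + 639.49 + 1212.57 + 145.22 + 468.67 = 14519.39
Landed cost (B) = invoice 233593.36 + 14519.39 + duty 46055.54 = 294168.29
Difference = |334650.61 − 294168.29| = 40482.32

Supplier B is cheaper by SGD 40482.32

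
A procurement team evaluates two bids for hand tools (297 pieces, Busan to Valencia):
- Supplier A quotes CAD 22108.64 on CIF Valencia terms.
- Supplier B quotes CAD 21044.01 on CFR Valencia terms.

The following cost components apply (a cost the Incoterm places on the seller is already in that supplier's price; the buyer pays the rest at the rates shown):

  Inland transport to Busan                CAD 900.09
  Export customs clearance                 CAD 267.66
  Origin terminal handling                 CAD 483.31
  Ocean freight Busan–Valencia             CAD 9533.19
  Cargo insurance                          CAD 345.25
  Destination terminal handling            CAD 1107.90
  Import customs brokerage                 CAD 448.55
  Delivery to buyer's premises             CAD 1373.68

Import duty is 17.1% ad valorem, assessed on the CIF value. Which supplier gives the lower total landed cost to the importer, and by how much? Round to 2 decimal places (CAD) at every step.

Supplier A (CIF):
The CIF price already equals the CIF value: 22108.64
Import duty = 22108.64 × 17.1% = 3780.58
Buyer bears (A): 1107.90 + 448.55 + 1373.68 = 2930.13
Landed cost (A) = invoice 22108.64 + 2930.13 + duty 3780.58 = 28819.35
Supplier B (CFR):
CIF value = CFR price + insurance = 21044.01 + 345.25 = 21389.26
Import duty = 21389.26 × 17.1% = 3657.56
Buyer bears (B): 345.25 + 1107.90 + 448.55 + 1373.68 = 3275.38
Landed cost (B) = invoice 21044.01 + 3275.38 + duty 3657.56 = 27976.95
Difference = |28819.35 − 27976.95| = 842.40

Supplier B is cheaper by CAD 842.40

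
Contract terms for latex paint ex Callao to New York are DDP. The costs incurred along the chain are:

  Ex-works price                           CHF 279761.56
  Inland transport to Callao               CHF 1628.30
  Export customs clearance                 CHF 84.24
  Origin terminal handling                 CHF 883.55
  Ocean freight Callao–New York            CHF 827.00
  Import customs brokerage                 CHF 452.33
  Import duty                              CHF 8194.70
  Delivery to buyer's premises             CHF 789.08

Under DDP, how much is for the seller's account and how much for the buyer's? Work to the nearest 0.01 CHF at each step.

DDP: the seller bears all costs including import duty.
Seller's account: goods 279761.56 + inland to port 1628.30 + export clearance 84.24 + origin terminal 883.55 + freight 827.00 + brokerage 452.33 + duty 8194.70 + delivery 789.08 = 292620.76
Buyer's account: 0.00

Seller: CHF 292620.76; buyer: CHF 0.00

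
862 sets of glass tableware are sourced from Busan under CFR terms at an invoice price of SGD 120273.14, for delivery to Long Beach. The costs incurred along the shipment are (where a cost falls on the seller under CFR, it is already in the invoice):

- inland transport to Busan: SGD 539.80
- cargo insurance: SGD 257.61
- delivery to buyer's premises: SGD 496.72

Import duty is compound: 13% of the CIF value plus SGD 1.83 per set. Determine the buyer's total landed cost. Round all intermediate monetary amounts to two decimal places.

Total landed cost: SGD 138273.93

CFR: the seller pays costs through ocean freight to the destination port, but not insurance.
Already in the invoice (seller's account under CFR): inland to port — exclude.
CIF value = CFR price + insurance = 120273.14 + 257.61 = 120530.75
Ad valorem component: 120530.75 × 13% = 15669.00
Specific component: 862 × 1.83 = 1577.46
Import duty = 15669.00 + 1577.46 = 17246.46
Buyer bears: insurance 257.61 + delivery 496.72 + duty 17246.46 = 18000.79
Landed cost = invoice 120273.14 + 18000.79 = 138273.93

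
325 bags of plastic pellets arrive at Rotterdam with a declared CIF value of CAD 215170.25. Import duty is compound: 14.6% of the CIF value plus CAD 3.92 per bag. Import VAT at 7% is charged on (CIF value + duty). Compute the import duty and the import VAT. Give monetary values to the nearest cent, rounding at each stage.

Ad valorem component: 215170.25 × 14.6% = 31414.86
Specific component: 325 × 3.92 = 1274.00
Import duty = 31414.86 + 1274.00 = 32688.86
VAT base = CIF + duty = 215170.25 + 32688.86 = 247859.11
Import VAT = 247859.11 × 7% = 17350.14

Import duty: CAD 32688.86; import VAT: CAD 17350.14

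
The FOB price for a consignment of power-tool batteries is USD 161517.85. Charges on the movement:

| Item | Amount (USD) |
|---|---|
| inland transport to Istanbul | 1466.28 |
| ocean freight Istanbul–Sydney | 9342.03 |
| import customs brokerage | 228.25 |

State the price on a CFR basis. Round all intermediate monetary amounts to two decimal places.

Not relevant to the conversion: inland to port — on the seller under both FOB and CFR; already in the FOB price and stays in the CFR price. brokerage — on the buyer under both terms; not part of either seller's price.
From FOB to CFR, the seller additionally bears: freight.
CFR price = 161517.85 + 9342.03 = 170859.88

CFR price: USD 170859.88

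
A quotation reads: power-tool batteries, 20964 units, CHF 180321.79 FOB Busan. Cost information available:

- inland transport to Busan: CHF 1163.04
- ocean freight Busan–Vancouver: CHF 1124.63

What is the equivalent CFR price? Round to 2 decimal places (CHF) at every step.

Not relevant to the conversion: inland to port — on the seller under both FOB and CFR; already in the FOB price and stays in the CFR price.
From FOB to CFR, the seller additionally bears: freight.
CFR price = 180321.79 + 1124.63 = 181446.42

CFR price: CHF 181446.42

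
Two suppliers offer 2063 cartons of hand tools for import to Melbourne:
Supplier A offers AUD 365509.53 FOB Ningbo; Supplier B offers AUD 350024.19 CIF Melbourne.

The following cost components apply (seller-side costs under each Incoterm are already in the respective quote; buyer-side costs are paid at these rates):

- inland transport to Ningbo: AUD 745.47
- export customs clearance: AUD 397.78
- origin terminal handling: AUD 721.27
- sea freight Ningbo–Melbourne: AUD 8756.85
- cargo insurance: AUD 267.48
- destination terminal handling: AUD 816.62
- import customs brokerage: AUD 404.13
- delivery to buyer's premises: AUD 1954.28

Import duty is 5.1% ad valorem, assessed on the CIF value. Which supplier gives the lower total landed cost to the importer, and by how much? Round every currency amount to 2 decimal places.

Supplier A (FOB):
CIF value = FOB price + freight + insurance = 365509.53 + 8756.85 + 267.48 = 374533.86
Import duty = 374533.86 × 5.1% = 19101.23
Buyer bears (A): 8756.85 + 267.48 + 816.62 + 404.13 + 1954.28 = 12199.36
Landed cost (A) = invoice 365509.53 + 12199.36 + duty 19101.23 = 396810.12
Supplier B (CIF):
The CIF price already equals the CIF value: 350024.19
Import duty = 350024.19 × 5.1% = 17851.23
Buyer bears (B): 816.62 + 404.13 + 1954.28 = 3175.03
Landed cost (B) = invoice 350024.19 + 3175.03 + duty 17851.23 = 371050.45
Difference = |396810.12 − 371050.45| = 25759.67

Supplier B is cheaper by AUD 25759.67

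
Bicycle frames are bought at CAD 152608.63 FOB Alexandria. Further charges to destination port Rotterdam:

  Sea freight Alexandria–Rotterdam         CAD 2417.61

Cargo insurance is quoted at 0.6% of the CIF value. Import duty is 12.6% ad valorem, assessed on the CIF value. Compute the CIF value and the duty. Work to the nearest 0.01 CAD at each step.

Let C be the CIF value. C = FOB price + freight + 0.6% × C
C − 0.6% × C = 152608.63 + 2417.61
0.994 × C = 155026.24
C = 155026.24 / 0.994 = 155962.01
Insurance premium = 0.6% × 155962.01 = 935.77
Import duty = 155962.01 × 12.6% = 19651.21

CIF value: CAD 155962.01; import duty: CAD 19651.21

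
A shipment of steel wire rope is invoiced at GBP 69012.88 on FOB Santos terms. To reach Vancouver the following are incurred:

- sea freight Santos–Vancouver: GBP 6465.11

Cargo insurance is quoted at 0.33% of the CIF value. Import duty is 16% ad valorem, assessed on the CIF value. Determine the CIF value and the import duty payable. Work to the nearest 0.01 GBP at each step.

Let C be the CIF value. C = FOB price + freight + 0.33% × C
C − 0.33% × C = 69012.88 + 6465.11
0.9967 × C = 75477.99
C = 75477.99 / 0.9967 = 75727.89
Insurance premium = 0.33% × 75727.89 = 249.90
Import duty = 75727.89 × 16% = 12116.46

CIF value: GBP 75727.89; import duty: GBP 12116.46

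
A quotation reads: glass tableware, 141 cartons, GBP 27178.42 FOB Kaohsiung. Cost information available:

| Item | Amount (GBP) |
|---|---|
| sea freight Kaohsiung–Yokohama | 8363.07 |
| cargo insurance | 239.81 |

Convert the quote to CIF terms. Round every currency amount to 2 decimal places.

CIF price: GBP 35781.30

From FOB to CIF, the seller additionally bears: freight, insurance.
CIF price = 27178.42 + 8363.07 + 239.81 = 35781.30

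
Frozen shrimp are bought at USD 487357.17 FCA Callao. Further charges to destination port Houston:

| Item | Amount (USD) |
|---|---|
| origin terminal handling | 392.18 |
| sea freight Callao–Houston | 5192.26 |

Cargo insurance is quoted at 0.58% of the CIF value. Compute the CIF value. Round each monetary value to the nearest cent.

Let C be the CIF value. C = FCA price + pre-shipment costs + freight + 0.58% × C
C − 0.58% × C = 487357.17 + 392.18 + 5192.26
0.9942 × C = 492941.61
C = 492941.61 / 0.9942 = 495817.35
Insurance premium = 0.58% × 495817.35 = 2875.74

CIF value: USD 495817.35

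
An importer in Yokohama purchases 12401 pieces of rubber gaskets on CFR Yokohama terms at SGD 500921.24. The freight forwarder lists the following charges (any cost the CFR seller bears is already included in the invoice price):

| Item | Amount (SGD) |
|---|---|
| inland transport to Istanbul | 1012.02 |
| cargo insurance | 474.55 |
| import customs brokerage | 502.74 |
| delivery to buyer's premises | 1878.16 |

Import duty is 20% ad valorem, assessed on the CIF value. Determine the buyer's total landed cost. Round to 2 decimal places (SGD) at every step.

Total landed cost: SGD 604055.85

CFR: the seller pays costs through ocean freight to the destination port, but not insurance.
Already in the invoice (seller's account under CFR): inland to port — exclude.
CIF value = CFR price + insurance = 500921.24 + 474.55 = 501395.79
Import duty = 501395.79 × 20% = 100279.16
Buyer bears: insurance 474.55 + brokerage 502.74 + delivery 1878.16 + duty 100279.16 = 103134.61
Landed cost = invoice 500921.24 + 103134.61 = 604055.85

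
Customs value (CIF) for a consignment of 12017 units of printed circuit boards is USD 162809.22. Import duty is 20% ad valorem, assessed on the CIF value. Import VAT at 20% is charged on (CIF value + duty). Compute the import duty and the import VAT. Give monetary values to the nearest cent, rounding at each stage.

Import duty: USD 32561.84; import VAT: USD 39074.21

Import duty = 162809.22 × 20% = 32561.84
VAT base = CIF + duty = 162809.22 + 32561.84 = 195371.06
Import VAT = 195371.06 × 20% = 39074.21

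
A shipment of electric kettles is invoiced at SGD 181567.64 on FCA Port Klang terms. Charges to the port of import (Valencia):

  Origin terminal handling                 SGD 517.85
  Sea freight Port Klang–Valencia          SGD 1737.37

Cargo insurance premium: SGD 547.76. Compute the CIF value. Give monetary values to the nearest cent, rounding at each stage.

CIF = FCA price + pre-shipment costs + freight + insurance
CIF = 181567.64 + 517.85 + 1737.37 + 547.76 = 184370.62

CIF value: SGD 184370.62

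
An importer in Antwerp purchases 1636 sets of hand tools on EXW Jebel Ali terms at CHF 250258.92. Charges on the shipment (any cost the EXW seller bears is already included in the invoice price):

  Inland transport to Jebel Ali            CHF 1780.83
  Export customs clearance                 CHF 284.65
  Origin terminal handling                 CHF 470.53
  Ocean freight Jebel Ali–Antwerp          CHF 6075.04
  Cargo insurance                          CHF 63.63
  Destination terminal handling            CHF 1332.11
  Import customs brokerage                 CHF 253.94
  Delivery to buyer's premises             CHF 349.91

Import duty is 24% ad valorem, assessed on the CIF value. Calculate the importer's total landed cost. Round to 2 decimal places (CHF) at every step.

Total landed cost: CHF 323013.62

EXW: the seller makes goods available at their premises; the buyer bears all onward costs.
CIF value = EXW price + inland to port + export clearance + origin terminal + freight + insurance = 250258.92 + 1780.83 + 284.65 + 470.53 + 6075.04 + 63.63 = 258933.60
Import duty = 258933.60 × 24% = 62144.06
Buyer bears: inland to port 1780.83 + export clearance 284.65 + origin terminal 470.53 + freight 6075.04 + insurance 63.63 + destination terminal 1332.11 + brokerage 253.94 + delivery 349.91 + duty 62144.06 = 72754.70
Landed cost = invoice 250258.92 + 72754.70 = 323013.62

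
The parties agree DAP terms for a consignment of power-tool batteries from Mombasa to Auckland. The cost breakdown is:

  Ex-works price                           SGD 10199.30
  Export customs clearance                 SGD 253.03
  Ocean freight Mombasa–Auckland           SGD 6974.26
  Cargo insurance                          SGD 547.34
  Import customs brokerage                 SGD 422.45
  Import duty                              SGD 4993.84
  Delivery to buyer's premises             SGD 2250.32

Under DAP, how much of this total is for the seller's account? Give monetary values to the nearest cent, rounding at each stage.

Seller's account: SGD 20224.25

DAP: the seller bears all costs to the named destination except import duty and clearance.
Seller's account: goods 10199.30 + export clearance 253.03 + freight 6974.26 + insurance 547.34 + delivery 2250.32 = 20224.25
Buyer's account: brokerage 422.45 + duty 4993.84 = 5416.29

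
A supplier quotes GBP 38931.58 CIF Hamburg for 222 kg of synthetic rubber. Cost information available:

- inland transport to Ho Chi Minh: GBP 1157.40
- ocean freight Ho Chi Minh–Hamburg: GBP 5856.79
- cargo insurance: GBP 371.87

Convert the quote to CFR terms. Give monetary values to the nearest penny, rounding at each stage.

Not relevant to the conversion: freight, inland to port — on the seller under both CIF and CFR; already in the CIF price and stays in the CFR price.
From CIF to CFR, the seller no longer bears: insurance.
CFR price = 38931.58 − 371.87 = 38559.71

CFR price: GBP 38559.71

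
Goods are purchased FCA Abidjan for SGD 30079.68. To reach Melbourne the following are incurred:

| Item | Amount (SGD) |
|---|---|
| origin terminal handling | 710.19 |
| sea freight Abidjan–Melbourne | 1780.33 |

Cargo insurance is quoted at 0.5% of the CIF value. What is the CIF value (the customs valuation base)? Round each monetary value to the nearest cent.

Let C be the CIF value. C = FCA price + pre-shipment costs + freight + 0.5% × C
C − 0.5% × C = 30079.68 + 710.19 + 1780.33
0.995 × C = 32570.20
C = 32570.20 / 0.995 = 32733.87
Insurance premium = 0.5% × 32733.87 = 163.67

CIF value: SGD 32733.87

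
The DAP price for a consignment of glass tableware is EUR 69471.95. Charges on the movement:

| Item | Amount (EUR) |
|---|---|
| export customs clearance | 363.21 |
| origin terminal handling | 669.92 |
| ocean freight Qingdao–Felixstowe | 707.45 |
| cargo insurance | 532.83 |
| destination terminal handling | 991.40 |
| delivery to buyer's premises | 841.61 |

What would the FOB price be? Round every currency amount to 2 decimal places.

FOB price: EUR 66398.66

Not relevant to the conversion: export clearance, origin terminal — on the seller under both DAP and FOB; already in the DAP price and stays in the FOB price.
From DAP to FOB, the seller no longer bears: freight, insurance, destination terminal, delivery.
FOB price = 69471.95 − 707.45 − 532.83 − 991.40 − 841.61 = 66398.66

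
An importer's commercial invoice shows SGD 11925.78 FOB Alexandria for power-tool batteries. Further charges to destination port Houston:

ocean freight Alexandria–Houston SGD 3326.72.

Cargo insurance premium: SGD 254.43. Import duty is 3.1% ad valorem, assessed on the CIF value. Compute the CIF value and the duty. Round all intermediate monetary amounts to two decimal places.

CIF value: SGD 15506.93; import duty: SGD 480.71

CIF = FOB price + freight + insurance
CIF = 11925.78 + 3326.72 + 254.43 = 15506.93
Import duty = 15506.93 × 3.1% = 480.71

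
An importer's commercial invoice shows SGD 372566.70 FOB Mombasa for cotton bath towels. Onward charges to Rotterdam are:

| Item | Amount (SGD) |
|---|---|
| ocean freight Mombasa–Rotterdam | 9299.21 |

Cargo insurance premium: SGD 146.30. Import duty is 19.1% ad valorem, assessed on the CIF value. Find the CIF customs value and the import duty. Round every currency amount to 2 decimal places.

CIF = FOB price + freight + insurance
CIF = 372566.70 + 9299.21 + 146.30 = 382012.21
Import duty = 382012.21 × 19.1% = 72964.33

CIF value: SGD 382012.21; import duty: SGD 72964.33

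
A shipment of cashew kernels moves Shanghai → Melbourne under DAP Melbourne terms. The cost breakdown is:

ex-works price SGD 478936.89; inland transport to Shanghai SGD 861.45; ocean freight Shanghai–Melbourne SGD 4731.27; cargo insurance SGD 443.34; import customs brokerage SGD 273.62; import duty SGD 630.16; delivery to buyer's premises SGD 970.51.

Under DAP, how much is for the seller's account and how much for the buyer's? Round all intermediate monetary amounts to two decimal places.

Seller: SGD 485943.46; buyer: SGD 903.78

DAP: the seller bears all costs to the named destination except import duty and clearance.
Seller's account: goods 478936.89 + inland to port 861.45 + freight 4731.27 + insurance 443.34 + delivery 970.51 = 485943.46
Buyer's account: brokerage 273.62 + duty 630.16 = 903.78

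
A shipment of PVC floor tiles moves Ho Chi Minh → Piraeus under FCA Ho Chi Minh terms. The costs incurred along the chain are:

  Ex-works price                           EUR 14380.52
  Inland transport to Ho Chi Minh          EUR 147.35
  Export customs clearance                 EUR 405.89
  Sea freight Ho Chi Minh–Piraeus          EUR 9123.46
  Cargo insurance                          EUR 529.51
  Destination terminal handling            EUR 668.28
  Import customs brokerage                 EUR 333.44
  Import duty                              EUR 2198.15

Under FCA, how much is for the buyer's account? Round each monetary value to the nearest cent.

Buyer's account: EUR 12852.84

FCA: the seller delivers export-cleared goods to the carrier; the buyer bears costs from that point.
Seller's account: goods 14380.52 + inland to port 147.35 + export clearance 405.89 = 14933.76
Buyer's account: freight 9123.46 + insurance 529.51 + destination terminal 668.28 + brokerage 333.44 + duty 2198.15 = 12852.84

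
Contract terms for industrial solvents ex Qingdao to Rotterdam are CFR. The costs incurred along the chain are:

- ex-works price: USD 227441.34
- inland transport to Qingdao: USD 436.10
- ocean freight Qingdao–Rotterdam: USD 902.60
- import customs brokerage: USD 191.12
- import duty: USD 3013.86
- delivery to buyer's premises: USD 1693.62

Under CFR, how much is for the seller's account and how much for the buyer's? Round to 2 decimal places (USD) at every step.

CFR: the seller pays costs through ocean freight to the destination port, but not insurance.
Seller's account: goods 227441.34 + inland to port 436.10 + freight 902.60 = 228780.04
Buyer's account: brokerage 191.12 + duty 3013.86 + delivery 1693.62 = 4898.60

Seller: USD 228780.04; buyer: USD 4898.60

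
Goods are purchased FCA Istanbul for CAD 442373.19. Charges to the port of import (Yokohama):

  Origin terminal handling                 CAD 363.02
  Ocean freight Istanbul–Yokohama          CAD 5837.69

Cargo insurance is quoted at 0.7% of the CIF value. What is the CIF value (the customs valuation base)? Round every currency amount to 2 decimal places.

Let C be the CIF value. C = FCA price + pre-shipment costs + freight + 0.7% × C
C − 0.7% × C = 442373.19 + 363.02 + 5837.69
0.993 × C = 448573.90
C = 448573.90 / 0.993 = 451736.05
Insurance premium = 0.7% × 451736.05 = 3162.15

CIF value: CAD 451736.05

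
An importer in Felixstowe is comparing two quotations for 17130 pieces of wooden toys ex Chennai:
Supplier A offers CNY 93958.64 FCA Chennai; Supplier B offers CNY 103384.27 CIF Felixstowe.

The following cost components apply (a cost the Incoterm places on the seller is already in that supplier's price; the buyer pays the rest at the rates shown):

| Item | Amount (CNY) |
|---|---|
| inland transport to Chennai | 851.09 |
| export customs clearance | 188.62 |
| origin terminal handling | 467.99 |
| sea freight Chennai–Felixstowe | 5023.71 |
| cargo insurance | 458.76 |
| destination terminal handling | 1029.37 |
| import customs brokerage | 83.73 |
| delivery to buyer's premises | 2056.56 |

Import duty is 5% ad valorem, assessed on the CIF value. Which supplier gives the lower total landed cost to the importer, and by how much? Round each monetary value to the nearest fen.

Supplier A is cheaper by CNY 3648.92

Supplier A (FCA):
CIF value = FCA price + origin terminal + freight + insurance = 93958.64 + 467.99 + 5023.71 + 458.76 = 99909.10
Import duty = 99909.10 × 5% = 4995.46
Buyer bears (A): 467.99 + 5023.71 + 458.76 + 1029.37 + 83.73 + 2056.56 = 9120.12
Landed cost (A) = invoice 93958.64 + 9120.12 + duty 4995.46 = 108074.22
Supplier B (CIF):
The CIF price already equals the CIF value: 103384.27
Import duty = 103384.27 × 5% = 5169.21
Buyer bears (B): 1029.37 + 83.73 + 2056.56 = 3169.66
Landed cost (B) = invoice 103384.27 + 3169.66 + duty 5169.21 = 111723.14
Difference = |108074.22 − 111723.14| = 3648.92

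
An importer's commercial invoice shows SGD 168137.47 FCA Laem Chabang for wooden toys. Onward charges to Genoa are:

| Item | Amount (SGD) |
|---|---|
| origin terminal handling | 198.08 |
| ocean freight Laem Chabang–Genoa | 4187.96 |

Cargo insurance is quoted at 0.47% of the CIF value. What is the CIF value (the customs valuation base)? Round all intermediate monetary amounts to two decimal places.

Let C be the CIF value. C = FCA price + pre-shipment costs + freight + 0.47% × C
C − 0.47% × C = 168137.47 + 198.08 + 4187.96
0.9953 × C = 172523.51
C = 172523.51 / 0.9953 = 173338.20
Insurance premium = 0.47% × 173338.20 = 814.69

CIF value: SGD 173338.20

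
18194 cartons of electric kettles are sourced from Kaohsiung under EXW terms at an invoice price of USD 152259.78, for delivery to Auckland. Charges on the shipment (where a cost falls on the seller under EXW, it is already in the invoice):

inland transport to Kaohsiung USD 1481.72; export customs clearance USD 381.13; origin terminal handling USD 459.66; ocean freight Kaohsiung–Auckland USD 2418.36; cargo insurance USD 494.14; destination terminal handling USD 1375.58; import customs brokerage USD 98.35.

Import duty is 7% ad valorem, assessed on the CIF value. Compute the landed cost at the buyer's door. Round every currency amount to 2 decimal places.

EXW: the seller makes goods available at their premises; the buyer bears all onward costs.
CIF value = EXW price + inland to port + export clearance + origin terminal + freight + insurance = 152259.78 + 1481.72 + 381.13 + 459.66 + 2418.36 + 494.14 = 157494.79
Import duty = 157494.79 × 7% = 11024.64
Buyer bears: inland to port 1481.72 + export clearance 381.13 + origin terminal 459.66 + freight 2418.36 + insurance 494.14 + destination terminal 1375.58 + brokerage 98.35 + duty 11024.64 = 17733.58
Landed cost = invoice 152259.78 + 17733.58 = 169993.36

Total landed cost: USD 169993.36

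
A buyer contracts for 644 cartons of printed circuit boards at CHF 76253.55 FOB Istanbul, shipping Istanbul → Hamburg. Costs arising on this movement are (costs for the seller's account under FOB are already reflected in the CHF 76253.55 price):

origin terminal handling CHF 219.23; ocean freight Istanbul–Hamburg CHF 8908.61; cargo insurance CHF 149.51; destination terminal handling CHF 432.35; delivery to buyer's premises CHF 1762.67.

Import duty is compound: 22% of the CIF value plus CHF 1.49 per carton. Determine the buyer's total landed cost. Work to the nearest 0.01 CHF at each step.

Total landed cost: CHF 107234.82

FOB: the seller bears costs until goods are on board at the origin port; the buyer bears freight, insurance and all costs thereafter.
Already in the invoice (seller's account under FOB): origin terminal — exclude.
CIF value = FOB price + freight + insurance = 76253.55 + 8908.61 + 149.51 = 85311.67
Ad valorem component: 85311.67 × 22% = 18768.57
Specific component: 644 × 1.49 = 959.56
Import duty = 18768.57 + 959.56 = 19728.13
Buyer bears: freight 8908.61 + insurance 149.51 + destination terminal 432.35 + delivery 1762.67 + duty 19728.13 = 30981.27
Landed cost = invoice 76253.55 + 30981.27 = 107234.82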